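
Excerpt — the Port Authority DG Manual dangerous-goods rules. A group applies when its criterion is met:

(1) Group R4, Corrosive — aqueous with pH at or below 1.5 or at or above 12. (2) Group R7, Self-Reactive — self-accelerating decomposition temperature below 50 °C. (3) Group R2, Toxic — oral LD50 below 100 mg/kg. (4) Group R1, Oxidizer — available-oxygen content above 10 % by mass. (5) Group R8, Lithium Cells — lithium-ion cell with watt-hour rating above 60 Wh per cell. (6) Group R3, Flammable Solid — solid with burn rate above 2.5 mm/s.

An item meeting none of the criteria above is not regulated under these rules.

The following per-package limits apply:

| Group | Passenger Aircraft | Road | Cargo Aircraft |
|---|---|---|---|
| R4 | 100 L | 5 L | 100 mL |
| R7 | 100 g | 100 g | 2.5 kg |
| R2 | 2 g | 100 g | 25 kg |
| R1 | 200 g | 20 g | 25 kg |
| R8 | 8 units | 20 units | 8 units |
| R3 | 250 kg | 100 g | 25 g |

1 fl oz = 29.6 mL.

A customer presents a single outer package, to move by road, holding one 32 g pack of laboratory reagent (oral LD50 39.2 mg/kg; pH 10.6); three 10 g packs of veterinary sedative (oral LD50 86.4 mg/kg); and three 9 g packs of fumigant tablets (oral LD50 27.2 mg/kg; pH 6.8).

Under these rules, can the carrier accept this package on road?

Yes

Oral LD50 39.2 mg/kg meets the Group R2 criterion (Toxic), so the laboratory reagent is Group R2.
Veterinary sedative: oral LD50 86.4 mg/kg < 100 mg/kg → Group R2 (Toxic).
The fumigant tablets have oral LD50 27.2 mg/kg, which is < 100 mg/kg, so they are Group R2 (Toxic).
Group R2 net quantity: 32 g + (three 10 g packs = 30 g) + (three 9 g packs = 27 g) = 89 g.
89 g is within the road limit of 100 g for Group R2.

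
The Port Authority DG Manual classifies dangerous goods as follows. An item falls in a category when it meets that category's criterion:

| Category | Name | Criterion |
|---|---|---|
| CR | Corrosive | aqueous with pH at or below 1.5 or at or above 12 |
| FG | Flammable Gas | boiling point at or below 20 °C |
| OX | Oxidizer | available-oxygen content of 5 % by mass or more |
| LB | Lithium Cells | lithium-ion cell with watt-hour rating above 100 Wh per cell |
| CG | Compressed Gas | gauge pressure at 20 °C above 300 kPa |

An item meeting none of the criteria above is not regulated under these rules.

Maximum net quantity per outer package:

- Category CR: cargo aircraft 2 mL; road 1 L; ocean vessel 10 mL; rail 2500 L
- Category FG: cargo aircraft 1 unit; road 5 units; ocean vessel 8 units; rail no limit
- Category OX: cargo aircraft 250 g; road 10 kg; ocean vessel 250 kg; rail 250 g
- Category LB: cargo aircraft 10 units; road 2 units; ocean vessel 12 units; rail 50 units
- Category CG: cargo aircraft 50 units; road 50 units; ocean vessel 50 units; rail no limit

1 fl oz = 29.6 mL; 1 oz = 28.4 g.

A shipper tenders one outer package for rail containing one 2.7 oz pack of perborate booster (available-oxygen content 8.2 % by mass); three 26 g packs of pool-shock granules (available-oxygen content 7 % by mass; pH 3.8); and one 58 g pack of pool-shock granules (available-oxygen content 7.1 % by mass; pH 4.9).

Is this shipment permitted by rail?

Yes

Perborate booster: available-oxygen content 8.2 % by mass ≥ 5 % by mass → Category OX (Oxidizer).
With available-oxygen content 7 % by mass (≥ 5 % by mass), the pool-shock granules fall in Category OX.
Available-oxygen content 7.1 % by mass meets the Category OX criterion (Oxidizer), so the pool-shock granules are Category OX.
Category OX net quantity: (one 2.7 oz pack = 76.68 g) + (three 26 g packs = 78 g) + 58 g = 212.68 g.
212.68 g is within the rail limit of 250 g for Category OX.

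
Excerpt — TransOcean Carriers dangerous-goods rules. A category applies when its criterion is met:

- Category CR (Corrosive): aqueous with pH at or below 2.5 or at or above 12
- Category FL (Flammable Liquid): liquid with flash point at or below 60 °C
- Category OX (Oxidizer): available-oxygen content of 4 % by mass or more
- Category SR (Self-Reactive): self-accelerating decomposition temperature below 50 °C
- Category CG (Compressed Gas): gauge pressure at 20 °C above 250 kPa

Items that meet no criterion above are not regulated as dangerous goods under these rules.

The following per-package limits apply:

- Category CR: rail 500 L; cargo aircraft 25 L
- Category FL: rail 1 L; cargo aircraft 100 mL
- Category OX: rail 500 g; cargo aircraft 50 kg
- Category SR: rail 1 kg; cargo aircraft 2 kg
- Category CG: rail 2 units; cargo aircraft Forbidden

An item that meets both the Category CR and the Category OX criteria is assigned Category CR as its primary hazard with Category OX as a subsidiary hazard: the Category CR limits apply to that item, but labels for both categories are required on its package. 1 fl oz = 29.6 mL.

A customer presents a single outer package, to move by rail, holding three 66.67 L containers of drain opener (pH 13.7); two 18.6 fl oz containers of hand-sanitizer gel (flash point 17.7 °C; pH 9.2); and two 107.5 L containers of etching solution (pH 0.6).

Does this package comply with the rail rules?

Drain opener: pH 13.7 ≥ 12 → Category CR (Corrosive).
With flash point 17.7 °C (≤ 60 °C), the hand-sanitizer gel falls in Category FL.
The etching solution has pH 0.6, which is ≤ 2.5, so it is Category CR (Corrosive).
Category FL quantity: two 18.6 fl oz containers = 1101.12 mL.
1101.12 mL > 1 L (rail limit, Category FL) — over the limit.
Category CR net quantity: (three 66.67 L containers = 200.01 L) + (two 107.5 L containers = 215 L) = 415.01 L.
415.01 L ≤ 500 L (rail limit, Category CR) — within limit.

No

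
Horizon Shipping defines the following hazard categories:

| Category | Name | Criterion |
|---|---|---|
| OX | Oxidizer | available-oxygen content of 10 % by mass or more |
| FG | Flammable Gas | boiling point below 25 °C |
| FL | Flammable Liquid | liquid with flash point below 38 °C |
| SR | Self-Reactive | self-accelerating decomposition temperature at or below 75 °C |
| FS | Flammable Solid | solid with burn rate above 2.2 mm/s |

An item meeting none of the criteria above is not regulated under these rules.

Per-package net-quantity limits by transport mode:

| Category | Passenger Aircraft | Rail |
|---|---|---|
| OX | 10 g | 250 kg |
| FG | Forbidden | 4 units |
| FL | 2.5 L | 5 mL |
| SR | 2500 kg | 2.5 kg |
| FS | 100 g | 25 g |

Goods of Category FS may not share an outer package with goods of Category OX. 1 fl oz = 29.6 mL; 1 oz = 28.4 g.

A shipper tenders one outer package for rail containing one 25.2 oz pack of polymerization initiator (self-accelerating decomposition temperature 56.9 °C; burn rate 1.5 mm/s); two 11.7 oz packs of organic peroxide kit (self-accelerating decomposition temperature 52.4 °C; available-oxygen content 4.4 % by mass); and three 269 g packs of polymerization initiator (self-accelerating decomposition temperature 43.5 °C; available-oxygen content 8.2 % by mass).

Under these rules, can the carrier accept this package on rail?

Yes

Self-accelerating decomposition temperature 56.9 °C meets the Category SR criterion (Self-Reactive), so the polymerization initiator is Category SR.
Self-accelerating decomposition temperature 52.4 °C meets the Category SR criterion (Self-Reactive), so the organic peroxide kit is Category SR.
Polymerization initiator: self-accelerating decomposition temperature 43.5 °C ≤ 75 °C → Category SR (Self-Reactive).
Category SR net quantity: (one 25.2 oz pack = 715.68 g) + (two 11.7 oz packs = 664.56 g) + (three 269 g packs = 807 g) = 2187.24 g.
2187.24 g ≤ 2.5 kg (rail limit, Category SR) — within limit.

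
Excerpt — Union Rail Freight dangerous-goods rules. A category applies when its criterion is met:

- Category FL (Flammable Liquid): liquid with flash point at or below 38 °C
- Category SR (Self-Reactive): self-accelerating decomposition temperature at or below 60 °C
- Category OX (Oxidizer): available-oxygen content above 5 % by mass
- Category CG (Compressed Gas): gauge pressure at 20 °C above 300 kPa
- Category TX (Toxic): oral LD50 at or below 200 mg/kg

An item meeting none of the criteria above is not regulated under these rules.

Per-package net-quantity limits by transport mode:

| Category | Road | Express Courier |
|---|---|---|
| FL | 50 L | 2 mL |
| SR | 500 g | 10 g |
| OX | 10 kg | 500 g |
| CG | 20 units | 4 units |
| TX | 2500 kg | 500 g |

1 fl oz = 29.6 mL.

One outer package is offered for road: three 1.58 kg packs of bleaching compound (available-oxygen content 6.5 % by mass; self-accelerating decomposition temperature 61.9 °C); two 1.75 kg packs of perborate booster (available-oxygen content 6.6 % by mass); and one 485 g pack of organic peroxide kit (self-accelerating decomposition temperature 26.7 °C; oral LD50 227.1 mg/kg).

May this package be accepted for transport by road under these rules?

Yes

The bleaching compound has available-oxygen content 6.5 % by mass, which is > 5 % by mass, so it is Category OX (Oxidizer).
Available-oxygen content 6.6 % by mass meets the Category OX criterion (Oxidizer), so the perborate booster is Category OX.
The organic peroxide kit has self-accelerating decomposition temperature 26.7 °C, which is ≤ 60 °C, so it is Category SR (Self-Reactive).
Category OX net quantity: (three 1.58 kg packs = 4.74 kg) + (two 1.75 kg packs = 3.5 kg) = 8.24 kg.
8.24 kg is within the road limit of 10 kg for Category OX.
Category SR quantity: 485 g.
485 g ≤ 500 g (road limit, Category SR) — within limit.
Every hazard category is within its road limit and no segregation rule is violated.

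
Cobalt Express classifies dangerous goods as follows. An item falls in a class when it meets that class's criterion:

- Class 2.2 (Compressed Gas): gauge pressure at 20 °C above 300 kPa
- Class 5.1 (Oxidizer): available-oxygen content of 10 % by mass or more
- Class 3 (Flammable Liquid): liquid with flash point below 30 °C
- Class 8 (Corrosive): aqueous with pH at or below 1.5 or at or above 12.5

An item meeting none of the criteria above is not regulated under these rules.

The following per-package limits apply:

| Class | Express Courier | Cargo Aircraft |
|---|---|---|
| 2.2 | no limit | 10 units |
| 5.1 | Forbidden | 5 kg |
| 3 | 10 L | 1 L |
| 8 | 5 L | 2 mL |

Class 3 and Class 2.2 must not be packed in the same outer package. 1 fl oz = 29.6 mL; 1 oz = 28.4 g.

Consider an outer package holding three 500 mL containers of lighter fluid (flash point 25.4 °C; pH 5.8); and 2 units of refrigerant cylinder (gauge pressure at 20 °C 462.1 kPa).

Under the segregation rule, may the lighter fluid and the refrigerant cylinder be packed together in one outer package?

No

The lighter fluid has flash point 25.4 °C, which is < 30 °C, so it is Class 3 (Flammable Liquid).
Refrigerant cylinder: gauge pressure at 20 °C 462.1 kPa > 300 kPa → Class 2.2 (Compressed Gas).
Class 3 and Class 2.2 may not share an outer package.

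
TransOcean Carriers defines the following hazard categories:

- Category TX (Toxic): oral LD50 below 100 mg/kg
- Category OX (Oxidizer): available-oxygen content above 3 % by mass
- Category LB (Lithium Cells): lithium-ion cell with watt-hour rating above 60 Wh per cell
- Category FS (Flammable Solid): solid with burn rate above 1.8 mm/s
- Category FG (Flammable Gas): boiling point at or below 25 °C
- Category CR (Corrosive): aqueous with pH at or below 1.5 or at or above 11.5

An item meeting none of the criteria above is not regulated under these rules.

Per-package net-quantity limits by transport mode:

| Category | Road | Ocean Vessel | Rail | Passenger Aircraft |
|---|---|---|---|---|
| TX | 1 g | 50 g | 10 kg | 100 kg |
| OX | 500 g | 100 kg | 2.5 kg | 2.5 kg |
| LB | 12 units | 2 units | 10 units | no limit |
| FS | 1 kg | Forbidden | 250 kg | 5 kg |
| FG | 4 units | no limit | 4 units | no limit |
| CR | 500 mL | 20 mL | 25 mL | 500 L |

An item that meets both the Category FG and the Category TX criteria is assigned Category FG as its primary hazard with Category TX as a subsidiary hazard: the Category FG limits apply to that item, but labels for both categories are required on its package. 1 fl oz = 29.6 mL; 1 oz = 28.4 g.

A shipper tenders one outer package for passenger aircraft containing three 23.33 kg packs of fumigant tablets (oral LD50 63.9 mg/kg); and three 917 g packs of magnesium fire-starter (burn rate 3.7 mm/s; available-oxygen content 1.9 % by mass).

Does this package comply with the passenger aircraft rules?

Yes

The fumigant tablets have oral LD50 63.9 mg/kg, which is < 100 mg/kg, so they are Category TX (Toxic).
With burn rate 3.7 mm/s (> 1.8 mm/s), the magnesium fire-starter falls in Category FS.
Category FS quantity: three 917 g packs = 2.751 kg.
That is within the Category FS passenger aircraft limit of 5 kg.
Category TX quantity: three 23.33 kg packs = 69.99 kg.
69.99 kg ≤ 100 kg (passenger aircraft limit, Category TX) — within limit.
Every hazard category is within its passenger aircraft limit and no segregation rule is violated.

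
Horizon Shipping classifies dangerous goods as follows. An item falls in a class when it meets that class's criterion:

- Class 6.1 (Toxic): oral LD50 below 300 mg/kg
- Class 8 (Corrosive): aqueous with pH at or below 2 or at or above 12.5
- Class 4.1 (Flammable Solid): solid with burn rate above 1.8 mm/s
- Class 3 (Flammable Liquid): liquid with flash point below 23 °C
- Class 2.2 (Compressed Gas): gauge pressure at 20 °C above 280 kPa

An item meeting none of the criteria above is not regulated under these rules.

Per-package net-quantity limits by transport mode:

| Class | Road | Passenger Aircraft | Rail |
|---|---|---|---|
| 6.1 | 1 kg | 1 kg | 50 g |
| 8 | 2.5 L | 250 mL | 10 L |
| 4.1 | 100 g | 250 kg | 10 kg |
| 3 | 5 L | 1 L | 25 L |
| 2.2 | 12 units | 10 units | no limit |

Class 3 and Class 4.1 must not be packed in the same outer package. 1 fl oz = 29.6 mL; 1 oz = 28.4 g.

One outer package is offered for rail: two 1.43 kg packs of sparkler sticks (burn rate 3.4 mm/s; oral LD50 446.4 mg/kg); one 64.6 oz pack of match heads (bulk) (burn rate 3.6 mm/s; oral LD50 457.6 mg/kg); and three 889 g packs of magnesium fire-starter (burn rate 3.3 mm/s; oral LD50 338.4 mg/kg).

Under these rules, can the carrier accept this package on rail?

Yes

Burn rate 3.4 mm/s meets the Class 4.1 criterion (Flammable Solid), so the sparkler sticks are Class 4.1.
With burn rate 3.6 mm/s (> 1.8 mm/s), the match heads (bulk) fall in Class 4.1.
The magnesium fire-starter has burn rate 3.3 mm/s, which is > 1.8 mm/s, so it is Class 4.1 (Flammable Solid).
Class 4.1 net quantity: (two 1.43 kg packs = 2.86 kg) + (one 64.6 oz pack = 1834.64 g) + (three 889 g packs = 2.667 kg) = 7361.64 g.
That is within the Class 4.1 rail limit of 10 kg.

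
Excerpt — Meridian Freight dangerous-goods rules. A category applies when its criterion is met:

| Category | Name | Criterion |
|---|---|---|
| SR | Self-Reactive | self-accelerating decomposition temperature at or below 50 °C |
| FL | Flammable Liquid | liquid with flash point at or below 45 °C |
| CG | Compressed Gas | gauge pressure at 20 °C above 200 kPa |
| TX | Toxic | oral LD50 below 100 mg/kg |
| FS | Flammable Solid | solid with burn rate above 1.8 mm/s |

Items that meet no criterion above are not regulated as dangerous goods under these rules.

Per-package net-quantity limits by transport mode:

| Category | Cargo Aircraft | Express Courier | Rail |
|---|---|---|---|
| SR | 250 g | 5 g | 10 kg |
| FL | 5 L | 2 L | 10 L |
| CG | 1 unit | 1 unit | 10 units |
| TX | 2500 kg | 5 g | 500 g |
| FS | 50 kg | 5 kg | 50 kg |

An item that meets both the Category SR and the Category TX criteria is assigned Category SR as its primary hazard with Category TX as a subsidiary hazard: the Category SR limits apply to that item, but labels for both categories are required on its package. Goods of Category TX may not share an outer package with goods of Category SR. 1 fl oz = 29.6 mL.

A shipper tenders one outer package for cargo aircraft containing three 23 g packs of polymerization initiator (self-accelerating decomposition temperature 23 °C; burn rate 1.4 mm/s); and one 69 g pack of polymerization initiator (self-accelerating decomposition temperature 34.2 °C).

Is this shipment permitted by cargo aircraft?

With self-accelerating decomposition temperature 23 °C (≤ 50 °C), the polymerization initiator falls in Category SR.
With self-accelerating decomposition temperature 34.2 °C (≤ 50 °C), the polymerization initiator falls in Category SR.
Category SR net quantity: (three 23 g packs = 69 g) + 69 g = 138 g.
That is within the Category SR cargo aircraft limit of 250 g.

Yes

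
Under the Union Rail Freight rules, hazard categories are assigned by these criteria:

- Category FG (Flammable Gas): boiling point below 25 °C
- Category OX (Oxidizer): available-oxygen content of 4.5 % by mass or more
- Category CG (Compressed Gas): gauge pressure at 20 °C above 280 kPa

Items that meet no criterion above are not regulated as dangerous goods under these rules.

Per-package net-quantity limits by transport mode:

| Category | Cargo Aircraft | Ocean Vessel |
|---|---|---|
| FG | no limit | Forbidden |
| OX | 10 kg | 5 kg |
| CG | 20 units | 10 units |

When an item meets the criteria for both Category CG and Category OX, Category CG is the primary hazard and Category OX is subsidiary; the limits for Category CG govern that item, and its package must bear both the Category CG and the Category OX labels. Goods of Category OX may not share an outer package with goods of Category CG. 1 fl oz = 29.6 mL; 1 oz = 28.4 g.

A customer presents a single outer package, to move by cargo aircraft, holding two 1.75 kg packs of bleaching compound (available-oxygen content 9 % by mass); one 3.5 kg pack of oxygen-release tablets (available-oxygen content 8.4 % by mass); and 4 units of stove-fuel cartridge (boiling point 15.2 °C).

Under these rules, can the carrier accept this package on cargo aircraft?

Yes

The bleaching compound has available-oxygen content 9 % by mass, which is ≥ 4.5 % by mass, so it is Category OX (Oxidizer).
With available-oxygen content 8.4 % by mass (≥ 4.5 % by mass), the oxygen-release tablets fall in Category OX.
With boiling point 15.2 °C (< 25 °C), the stove-fuel cartridge falls in Category FG.
Category OX net quantity: (two 1.75 kg packs = 3.5 kg) + 3.5 kg = 7 kg.
7 kg ≤ 10 kg (cargo aircraft limit, Category OX) — within limit.
Category FG quantity: 4 units.
Category FG has no per-package limit by cargo aircraft.
The segregation rule (Category OX with Category CG) does not apply to Category OX with Category FG.
Every hazard category is within its cargo aircraft limit and no segregation rule is violated.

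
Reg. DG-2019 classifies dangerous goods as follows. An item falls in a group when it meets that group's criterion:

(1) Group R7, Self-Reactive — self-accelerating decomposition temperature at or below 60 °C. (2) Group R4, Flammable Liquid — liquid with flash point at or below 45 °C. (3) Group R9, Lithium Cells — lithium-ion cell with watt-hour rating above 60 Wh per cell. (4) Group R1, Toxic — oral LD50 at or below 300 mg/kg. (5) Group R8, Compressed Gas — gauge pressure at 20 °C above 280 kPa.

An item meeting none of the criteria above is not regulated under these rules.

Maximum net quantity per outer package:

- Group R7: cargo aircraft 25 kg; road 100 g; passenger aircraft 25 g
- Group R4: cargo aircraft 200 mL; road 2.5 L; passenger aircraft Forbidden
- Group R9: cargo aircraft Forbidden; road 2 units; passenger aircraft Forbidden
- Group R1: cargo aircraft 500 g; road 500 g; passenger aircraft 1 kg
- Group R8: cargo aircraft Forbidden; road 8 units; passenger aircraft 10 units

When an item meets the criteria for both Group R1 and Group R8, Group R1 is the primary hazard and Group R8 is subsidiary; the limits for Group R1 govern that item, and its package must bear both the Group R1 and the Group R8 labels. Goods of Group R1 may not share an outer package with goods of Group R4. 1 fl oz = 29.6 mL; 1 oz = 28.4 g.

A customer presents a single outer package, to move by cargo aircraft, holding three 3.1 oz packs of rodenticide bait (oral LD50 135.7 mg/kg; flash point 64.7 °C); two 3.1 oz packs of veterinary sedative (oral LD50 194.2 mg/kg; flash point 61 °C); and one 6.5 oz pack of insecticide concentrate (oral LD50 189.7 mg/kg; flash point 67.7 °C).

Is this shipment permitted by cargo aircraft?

No

Rodenticide bait: oral LD50 135.7 mg/kg ≤ 300 mg/kg → Group R1 (Toxic).
Veterinary sedative: oral LD50 194.2 mg/kg ≤ 300 mg/kg → Group R1 (Toxic).
Oral LD50 189.7 mg/kg meets the Group R1 criterion (Toxic), so the insecticide concentrate is Group R1.
Group R1 net quantity: (three 3.1 oz packs = 264.12 g) + (two 3.1 oz packs = 176.08 g) + (one 6.5 oz pack = 184.6 g) = 624.8 g.
624.8 g > 500 g (cargo aircraft limit, Group R1) — over the limit.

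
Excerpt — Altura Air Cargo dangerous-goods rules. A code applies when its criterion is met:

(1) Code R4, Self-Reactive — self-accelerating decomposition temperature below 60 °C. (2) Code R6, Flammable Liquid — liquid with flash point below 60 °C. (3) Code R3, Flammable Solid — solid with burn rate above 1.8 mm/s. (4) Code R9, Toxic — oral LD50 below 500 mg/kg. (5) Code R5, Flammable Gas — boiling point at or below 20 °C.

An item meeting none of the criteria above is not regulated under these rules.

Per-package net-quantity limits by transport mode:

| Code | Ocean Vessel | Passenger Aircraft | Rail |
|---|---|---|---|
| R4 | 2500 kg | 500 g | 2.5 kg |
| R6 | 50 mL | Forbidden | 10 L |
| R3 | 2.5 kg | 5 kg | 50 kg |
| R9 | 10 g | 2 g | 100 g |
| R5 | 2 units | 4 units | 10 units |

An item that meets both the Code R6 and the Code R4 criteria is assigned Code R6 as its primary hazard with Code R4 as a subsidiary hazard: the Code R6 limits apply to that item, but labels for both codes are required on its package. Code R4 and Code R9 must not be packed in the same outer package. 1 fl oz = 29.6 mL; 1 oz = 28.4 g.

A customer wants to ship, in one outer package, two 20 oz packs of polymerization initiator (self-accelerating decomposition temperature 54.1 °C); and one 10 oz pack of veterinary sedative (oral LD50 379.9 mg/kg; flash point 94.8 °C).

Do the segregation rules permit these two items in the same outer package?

The polymerization initiator has self-accelerating decomposition temperature 54.1 °C, which is < 60 °C, so it is Code R4 (Self-Reactive).
Veterinary sedative: oral LD50 379.9 mg/kg < 500 mg/kg → Code R9 (Toxic).
Code R4 and Code R9 may not share an outer package.

No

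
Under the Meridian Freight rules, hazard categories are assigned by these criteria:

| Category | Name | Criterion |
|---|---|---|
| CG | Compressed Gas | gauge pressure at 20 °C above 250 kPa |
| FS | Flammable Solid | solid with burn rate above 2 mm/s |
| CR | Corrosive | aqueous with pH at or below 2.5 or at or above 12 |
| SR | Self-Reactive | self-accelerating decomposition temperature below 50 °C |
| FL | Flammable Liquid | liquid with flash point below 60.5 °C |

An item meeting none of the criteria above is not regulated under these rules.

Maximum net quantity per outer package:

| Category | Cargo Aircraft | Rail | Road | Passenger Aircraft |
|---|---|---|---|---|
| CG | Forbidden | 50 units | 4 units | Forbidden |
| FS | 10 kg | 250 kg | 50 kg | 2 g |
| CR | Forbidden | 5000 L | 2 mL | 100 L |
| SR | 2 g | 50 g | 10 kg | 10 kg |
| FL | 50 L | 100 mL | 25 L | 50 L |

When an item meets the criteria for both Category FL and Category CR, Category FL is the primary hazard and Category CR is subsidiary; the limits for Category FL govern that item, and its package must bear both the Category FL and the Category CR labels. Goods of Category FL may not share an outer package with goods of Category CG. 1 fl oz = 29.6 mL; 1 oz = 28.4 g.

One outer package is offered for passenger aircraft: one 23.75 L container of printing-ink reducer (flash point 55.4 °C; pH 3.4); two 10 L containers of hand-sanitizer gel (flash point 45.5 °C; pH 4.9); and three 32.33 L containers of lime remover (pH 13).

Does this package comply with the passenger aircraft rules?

With flash point 55.4 °C (< 60.5 °C), the printing-ink reducer falls in Category FL.
Flash point 45.5 °C meets the Category FL criterion (Flammable Liquid), so the hand-sanitizer gel is Category FL.
The lime remover has pH 13, which is ≥ 12, so it is Category CR (Corrosive).
Total Category FL: 23.75 L + (two 10 L containers = 20 L) = 43.75 L.
43.75 L ≤ 50 L (passenger aircraft limit, Category FL) — within limit.
Category CR quantity: three 32.33 L containers = 96.99 L.
96.99 L ≤ 100 L (passenger aircraft limit, Category CR) — within limit.
The segregation rule (Category FL with Category CG) does not apply to Category FL with Category CR.
Every hazard category is within its passenger aircraft limit and no segregation rule is violated.

Yes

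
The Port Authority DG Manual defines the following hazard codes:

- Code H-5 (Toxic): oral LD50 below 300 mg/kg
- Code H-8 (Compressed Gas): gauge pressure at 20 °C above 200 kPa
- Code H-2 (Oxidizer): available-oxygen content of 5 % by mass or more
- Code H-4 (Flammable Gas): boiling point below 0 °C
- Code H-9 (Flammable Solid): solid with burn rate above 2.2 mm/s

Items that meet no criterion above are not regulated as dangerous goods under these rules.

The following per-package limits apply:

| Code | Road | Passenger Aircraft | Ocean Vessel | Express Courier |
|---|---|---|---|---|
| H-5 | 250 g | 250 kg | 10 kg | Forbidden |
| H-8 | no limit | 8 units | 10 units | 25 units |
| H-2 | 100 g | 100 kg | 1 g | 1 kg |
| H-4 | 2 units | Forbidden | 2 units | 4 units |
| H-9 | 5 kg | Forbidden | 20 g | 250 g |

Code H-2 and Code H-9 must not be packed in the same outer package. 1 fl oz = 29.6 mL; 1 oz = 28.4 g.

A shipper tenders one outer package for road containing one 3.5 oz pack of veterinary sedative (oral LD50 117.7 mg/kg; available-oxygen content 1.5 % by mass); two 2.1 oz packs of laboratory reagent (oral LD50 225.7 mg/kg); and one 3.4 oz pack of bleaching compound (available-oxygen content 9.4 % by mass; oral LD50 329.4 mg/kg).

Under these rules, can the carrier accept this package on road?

The veterinary sedative has oral LD50 117.7 mg/kg, which is < 300 mg/kg, so it is Code H-5 (Toxic).
Laboratory reagent: oral LD50 225.7 mg/kg < 300 mg/kg → Code H-5 (Toxic).
The bleaching compound has available-oxygen content 9.4 % by mass, which is ≥ 5 % by mass, so it is Code H-2 (Oxidizer).
Code H-2 quantity: one 3.4 oz pack = 96.56 g.
96.56 g ≤ 100 g (road limit, Code H-2) — within limit.
Total Code H-5: (one 3.5 oz pack = 99.4 g) + (two 2.1 oz packs = 119.28 g) = 218.68 g.
That is within the Code H-5 road limit of 250 g.
The segregation rule (Code H-2 with Code H-9) does not apply to Code H-2 with Code H-5.
Every hazard code is within its road limit and no segregation rule is violated.

Yes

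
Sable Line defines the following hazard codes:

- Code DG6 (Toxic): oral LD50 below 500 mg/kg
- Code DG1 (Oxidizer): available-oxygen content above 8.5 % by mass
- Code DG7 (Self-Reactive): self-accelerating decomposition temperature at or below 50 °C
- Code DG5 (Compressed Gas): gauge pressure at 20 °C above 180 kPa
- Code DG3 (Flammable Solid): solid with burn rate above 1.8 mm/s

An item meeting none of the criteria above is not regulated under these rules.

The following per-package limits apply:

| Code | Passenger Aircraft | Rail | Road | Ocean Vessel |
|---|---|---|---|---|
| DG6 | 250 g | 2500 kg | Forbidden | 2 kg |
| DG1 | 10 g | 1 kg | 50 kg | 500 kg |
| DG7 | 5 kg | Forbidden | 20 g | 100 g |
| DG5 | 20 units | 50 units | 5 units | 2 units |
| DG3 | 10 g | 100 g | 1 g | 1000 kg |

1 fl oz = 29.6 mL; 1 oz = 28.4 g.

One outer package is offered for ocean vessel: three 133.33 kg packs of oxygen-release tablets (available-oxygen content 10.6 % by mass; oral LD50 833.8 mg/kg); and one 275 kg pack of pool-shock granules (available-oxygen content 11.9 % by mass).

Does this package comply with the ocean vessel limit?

No

The oxygen-release tablets have available-oxygen content 10.6 % by mass, which is > 8.5 % by mass, so they are Code DG1 (Oxidizer).
Available-oxygen content 11.9 % by mass meets the Code DG1 criterion (Oxidizer), so the pool-shock granules are Code DG1.
Code DG1 net quantity: (three 133.33 kg packs = 399.99 kg) + 275 kg = 674.99 kg.
674.99 kg exceeds the ocean vessel limit of 500 kg for Code DG1.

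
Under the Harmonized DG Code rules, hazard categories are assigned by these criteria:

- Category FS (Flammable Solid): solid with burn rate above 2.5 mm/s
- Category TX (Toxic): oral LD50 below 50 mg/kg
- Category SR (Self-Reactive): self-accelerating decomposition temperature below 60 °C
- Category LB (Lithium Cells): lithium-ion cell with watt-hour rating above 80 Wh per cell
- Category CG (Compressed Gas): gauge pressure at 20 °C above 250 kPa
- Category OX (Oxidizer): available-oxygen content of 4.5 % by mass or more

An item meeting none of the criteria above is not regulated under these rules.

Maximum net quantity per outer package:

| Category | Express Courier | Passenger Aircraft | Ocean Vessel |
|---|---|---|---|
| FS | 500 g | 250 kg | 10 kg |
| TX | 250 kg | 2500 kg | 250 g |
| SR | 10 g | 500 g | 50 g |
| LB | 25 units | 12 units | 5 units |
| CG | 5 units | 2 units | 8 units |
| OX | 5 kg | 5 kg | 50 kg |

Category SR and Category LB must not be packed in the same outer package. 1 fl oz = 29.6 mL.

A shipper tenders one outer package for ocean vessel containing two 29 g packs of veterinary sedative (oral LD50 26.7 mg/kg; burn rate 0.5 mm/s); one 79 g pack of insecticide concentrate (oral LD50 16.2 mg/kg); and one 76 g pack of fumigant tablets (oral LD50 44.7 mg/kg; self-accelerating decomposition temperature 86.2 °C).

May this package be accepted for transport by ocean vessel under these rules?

Yes

Veterinary sedative: oral LD50 26.7 mg/kg < 50 mg/kg → Category TX (Toxic).
Oral LD50 16.2 mg/kg meets the Category TX criterion (Toxic), so the insecticide concentrate is Category TX.
Oral LD50 44.7 mg/kg meets the Category TX criterion (Toxic), so the fumigant tablets are Category TX.
Total Category TX: (two 29 g packs = 58 g) + 79 g + 76 g = 213 g.
213 g is within the ocean vessel limit of 250 g for Category TX.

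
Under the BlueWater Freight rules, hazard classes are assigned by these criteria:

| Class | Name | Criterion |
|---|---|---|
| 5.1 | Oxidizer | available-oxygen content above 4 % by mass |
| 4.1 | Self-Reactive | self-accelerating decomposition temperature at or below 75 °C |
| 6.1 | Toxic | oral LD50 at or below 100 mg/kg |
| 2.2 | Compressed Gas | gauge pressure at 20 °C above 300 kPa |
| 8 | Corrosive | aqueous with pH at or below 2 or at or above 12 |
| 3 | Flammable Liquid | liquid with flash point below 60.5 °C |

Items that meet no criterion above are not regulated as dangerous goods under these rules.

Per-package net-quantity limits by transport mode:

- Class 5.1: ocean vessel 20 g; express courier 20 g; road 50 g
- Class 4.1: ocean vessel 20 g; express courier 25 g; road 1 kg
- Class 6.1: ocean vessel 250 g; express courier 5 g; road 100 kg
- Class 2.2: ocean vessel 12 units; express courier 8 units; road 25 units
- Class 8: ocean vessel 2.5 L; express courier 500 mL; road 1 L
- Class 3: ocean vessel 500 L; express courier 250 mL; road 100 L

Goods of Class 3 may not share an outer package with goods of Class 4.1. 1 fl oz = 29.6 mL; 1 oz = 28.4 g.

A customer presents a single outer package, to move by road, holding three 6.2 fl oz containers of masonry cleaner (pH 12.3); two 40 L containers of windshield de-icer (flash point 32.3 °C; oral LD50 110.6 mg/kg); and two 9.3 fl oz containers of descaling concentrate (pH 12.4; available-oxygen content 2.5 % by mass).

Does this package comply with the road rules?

No

The masonry cleaner has pH 12.3, which is ≥ 12, so it is Class 8 (Corrosive).
Windshield de-icer: flash point 32.3 °C < 60.5 °C → Class 3 (Flammable Liquid).
Descaling concentrate: pH 12.4 ≥ 12 → Class 8 (Corrosive).
Total Class 8: (three 6.2 fl oz containers = 550.56 mL) + (two 9.3 fl oz containers = 550.56 mL) = 1101.12 mL.
That exceeds the Class 8 road limit of 1 L.
Class 3 quantity: two 40 L containers = 80 L.
80 L is within the road limit of 100 L for Class 3.
The segregation rule (Class 3 with Class 4.1) does not apply to Class 8 with Class 3.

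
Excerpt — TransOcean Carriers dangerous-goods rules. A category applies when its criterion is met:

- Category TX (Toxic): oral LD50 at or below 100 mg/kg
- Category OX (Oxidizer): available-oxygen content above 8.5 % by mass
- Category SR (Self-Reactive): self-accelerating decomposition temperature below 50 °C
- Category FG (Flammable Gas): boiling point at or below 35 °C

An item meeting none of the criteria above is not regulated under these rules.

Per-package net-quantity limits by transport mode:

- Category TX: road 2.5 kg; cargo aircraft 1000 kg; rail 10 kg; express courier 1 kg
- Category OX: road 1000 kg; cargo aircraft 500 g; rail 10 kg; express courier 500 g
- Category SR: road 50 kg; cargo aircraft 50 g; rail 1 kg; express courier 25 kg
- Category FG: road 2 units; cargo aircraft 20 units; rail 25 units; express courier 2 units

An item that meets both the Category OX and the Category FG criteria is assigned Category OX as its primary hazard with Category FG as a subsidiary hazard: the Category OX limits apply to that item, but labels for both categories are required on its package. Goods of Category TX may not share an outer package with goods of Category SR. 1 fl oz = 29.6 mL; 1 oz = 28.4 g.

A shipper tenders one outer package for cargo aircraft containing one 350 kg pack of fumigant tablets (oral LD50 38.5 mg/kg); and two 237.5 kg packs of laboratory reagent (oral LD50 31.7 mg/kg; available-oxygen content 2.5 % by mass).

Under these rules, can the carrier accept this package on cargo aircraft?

Yes

With oral LD50 38.5 mg/kg (≤ 100 mg/kg), the fumigant tablets fall in Category TX.
Oral LD50 31.7 mg/kg meets the Category TX criterion (Toxic), so the laboratory reagent is Category TX.
Total Category TX: 350 kg + (two 237.5 kg packs = 475 kg) = 825 kg.
That is within the Category TX cargo aircraft limit of 1000 kg.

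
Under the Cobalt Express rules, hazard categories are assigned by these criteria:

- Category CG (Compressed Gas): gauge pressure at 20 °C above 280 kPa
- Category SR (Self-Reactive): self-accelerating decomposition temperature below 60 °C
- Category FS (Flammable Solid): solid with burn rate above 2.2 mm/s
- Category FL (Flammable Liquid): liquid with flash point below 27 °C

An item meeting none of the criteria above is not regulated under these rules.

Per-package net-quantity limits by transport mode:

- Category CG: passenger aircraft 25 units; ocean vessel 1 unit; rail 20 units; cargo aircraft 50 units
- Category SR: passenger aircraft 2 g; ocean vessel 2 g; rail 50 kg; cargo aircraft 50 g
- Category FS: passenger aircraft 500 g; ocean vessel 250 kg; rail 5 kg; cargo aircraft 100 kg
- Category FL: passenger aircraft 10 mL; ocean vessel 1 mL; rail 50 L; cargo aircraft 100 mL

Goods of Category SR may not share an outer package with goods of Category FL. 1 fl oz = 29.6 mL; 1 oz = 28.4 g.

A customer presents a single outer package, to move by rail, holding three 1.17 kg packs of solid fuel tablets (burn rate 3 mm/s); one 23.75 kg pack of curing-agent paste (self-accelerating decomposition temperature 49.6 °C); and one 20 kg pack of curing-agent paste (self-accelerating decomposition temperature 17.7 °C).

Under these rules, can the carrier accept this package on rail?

Burn rate 3 mm/s meets the Category FS criterion (Flammable Solid), so the solid fuel tablets are Category FS.
Self-accelerating decomposition temperature 49.6 °C meets the Category SR criterion (Self-Reactive), so the curing-agent paste is Category SR.
Curing-agent paste: self-accelerating decomposition temperature 17.7 °C < 60 °C → Category SR (Self-Reactive).
Category SR net quantity: 23.75 kg + 20 kg = 43.75 kg.
That is within the Category SR rail limit of 50 kg.
Category FS quantity: three 1.17 kg packs = 3.51 kg.
That is within the Category FS rail limit of 5 kg.
The segregation rule (Category SR with Category FL) does not apply to Category SR with Category FS.
Every hazard category is within its rail limit and no segregation rule is violated.

Yes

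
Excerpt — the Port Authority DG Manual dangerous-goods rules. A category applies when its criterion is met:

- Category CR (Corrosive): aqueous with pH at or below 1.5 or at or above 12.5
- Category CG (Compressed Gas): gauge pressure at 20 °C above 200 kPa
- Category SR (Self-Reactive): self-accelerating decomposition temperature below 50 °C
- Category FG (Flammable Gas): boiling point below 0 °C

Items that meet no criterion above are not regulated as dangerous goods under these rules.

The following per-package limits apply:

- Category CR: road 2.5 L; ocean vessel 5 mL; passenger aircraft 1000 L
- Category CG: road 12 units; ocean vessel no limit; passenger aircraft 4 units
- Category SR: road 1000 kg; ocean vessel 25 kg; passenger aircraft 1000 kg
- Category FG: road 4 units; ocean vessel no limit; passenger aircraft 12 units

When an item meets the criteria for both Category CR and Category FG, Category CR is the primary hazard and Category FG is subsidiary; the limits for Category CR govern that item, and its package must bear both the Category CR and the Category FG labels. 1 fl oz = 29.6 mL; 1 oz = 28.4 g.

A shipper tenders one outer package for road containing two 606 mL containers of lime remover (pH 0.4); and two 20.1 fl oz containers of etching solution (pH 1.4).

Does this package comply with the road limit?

Yes

With pH 0.4 (≤ 1.5), the lime remover falls in Category CR.
Etching solution: pH 1.4 ≤ 1.5 → Category CR (Corrosive).
Category CR net quantity: (two 606 mL containers = 1.212 L) + (two 20.1 fl oz containers = 1189.92 mL) = 2401.92 mL.
That is within the Category CR road limit of 2.5 L.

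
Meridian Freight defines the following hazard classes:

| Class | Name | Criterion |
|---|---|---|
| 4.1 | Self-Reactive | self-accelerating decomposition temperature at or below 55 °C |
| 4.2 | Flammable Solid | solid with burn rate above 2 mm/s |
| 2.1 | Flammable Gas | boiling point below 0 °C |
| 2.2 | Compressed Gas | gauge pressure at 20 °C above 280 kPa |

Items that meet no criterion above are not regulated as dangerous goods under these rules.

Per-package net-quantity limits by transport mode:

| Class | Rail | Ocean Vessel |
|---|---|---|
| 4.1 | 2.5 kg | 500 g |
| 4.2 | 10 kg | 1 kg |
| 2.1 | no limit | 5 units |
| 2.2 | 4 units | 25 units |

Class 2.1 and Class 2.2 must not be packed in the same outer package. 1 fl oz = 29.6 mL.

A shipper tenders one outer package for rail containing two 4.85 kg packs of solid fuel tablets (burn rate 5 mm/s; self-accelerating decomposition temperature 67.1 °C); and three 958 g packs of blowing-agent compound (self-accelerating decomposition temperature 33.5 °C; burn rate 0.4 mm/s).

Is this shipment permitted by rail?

Solid fuel tablets: burn rate 5 mm/s > 2 mm/s → Class 4.2 (Flammable Solid).
The blowing-agent compound has self-accelerating decomposition temperature 33.5 °C, which is ≤ 55 °C, so it is Class 4.1 (Self-Reactive).
Class 4.2 quantity: two 4.85 kg packs = 9.7 kg.
9.7 kg ≤ 10 kg (rail limit, Class 4.2) — within limit.
Class 4.1 quantity: three 958 g packs = 2.874 kg.
2.874 kg > 2.5 kg (rail limit, Class 4.1) — over the limit.
The segregation rule (Class 2.1 with Class 2.2) does not apply to Class 4.2 with Class 4.1.

No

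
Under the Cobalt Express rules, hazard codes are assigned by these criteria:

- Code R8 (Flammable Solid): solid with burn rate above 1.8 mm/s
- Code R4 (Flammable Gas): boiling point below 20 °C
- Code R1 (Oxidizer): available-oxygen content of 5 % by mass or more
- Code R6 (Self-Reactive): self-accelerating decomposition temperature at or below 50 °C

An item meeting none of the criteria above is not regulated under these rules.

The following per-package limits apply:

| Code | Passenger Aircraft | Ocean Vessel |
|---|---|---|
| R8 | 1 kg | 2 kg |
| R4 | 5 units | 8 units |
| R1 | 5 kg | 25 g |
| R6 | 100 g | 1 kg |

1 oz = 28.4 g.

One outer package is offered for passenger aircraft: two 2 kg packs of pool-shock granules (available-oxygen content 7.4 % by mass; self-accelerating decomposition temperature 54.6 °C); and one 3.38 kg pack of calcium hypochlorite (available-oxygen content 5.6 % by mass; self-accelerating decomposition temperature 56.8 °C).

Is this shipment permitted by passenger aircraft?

Pool-shock granules: available-oxygen content 7.4 % by mass ≥ 5 % by mass → Code R1 (Oxidizer).
With available-oxygen content 5.6 % by mass (≥ 5 % by mass), the calcium hypochlorite falls in Code R1.
Code R1 net quantity: (two 2 kg packs = 4 kg) + 3.38 kg = 7.38 kg.
7.38 kg exceeds the passenger aircraft limit of 5 kg for Code R1.

No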